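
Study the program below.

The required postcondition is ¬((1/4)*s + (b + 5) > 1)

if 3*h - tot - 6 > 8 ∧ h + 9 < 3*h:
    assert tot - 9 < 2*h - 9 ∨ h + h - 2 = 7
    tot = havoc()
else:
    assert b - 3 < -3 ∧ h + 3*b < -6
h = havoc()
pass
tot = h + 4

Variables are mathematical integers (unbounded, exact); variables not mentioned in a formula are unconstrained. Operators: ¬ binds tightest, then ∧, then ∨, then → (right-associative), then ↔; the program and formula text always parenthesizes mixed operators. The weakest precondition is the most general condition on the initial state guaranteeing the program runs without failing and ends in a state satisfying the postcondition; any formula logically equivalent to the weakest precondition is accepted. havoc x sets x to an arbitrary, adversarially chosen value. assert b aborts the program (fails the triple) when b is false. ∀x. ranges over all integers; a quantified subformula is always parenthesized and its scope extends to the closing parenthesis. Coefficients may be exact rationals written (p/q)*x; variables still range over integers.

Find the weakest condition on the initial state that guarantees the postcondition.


Working backward. After the program, the postcondition ¬((1/4)*s + (b + 5) > 1) must hold; in canonical form it is ¬(b + (1/4)*s > -4).
Before tot := h + 4: ¬(b + (1/4)*s > -4)
Before skip: ¬(b + (1/4)*s > -4)
Before havoc h: ¬(b + (1/4)*s > -4)
Then branch requires (tot < 2*h ∨ 2*h = 9) ∧ (¬(b + (1/4)*s > -4)); else branch requires b < 0 ∧ 3*b + h < -6 ∧ (¬(b + (1/4)*s > -4)).
Before the if: ((3*h > tot + 14 ∧ 2*h > 9) → ((tot < 2*h ∨ 2*h = 9) ∧ (¬(b + (1/4)*s > -4)))) ∧ ((¬(3*h > tot + 14 ∧ 2*h > 9)) → (b < 0 ∧ 3*b + h < -6 ∧ (¬(b + (1/4)*s > -4))))
Answer: WP = ((3*h > tot + 14 ∧ 2*h > 9) → ((tot < 2*h ∨ 2*h = 9) ∧ (¬(b + (1/4)*s > -4)))) ∧ ((¬(3*h > tot + 14 ∧ 2*h > 9)) → (b < 0 ∧ 3*b + h < -6 ∧ (¬(b + (1/4)*s > -4))))


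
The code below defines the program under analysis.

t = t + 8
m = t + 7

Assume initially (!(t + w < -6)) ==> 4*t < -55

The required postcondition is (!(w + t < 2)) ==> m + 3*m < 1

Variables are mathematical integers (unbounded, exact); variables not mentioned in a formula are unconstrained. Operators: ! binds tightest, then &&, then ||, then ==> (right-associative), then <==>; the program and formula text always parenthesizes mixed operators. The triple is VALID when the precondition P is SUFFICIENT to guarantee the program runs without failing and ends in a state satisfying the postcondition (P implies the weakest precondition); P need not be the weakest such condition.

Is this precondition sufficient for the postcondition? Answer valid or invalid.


Working backward. After the program, the postcondition (!(w + t < 2)) ==> m + 3*m < 1 must hold; in canonical form it is (!(t + w < 2)) ==> 4*m < 1.
Before m := t + 7: (!(t + w < 2)) ==> 4*t < -27
Before t := t + 8: (!(t + w < -6)) ==> 4*t < -59
The weakest precondition is (!(t + w < -6)) ==> 4*t < -59.
Check whether (!(t + w < -6)) ==> 4*t < -55 implies it.
Countermodel: at the initial state t = -14, w = 8, the precondition holds but the weakest precondition fails.
Answer: invalid


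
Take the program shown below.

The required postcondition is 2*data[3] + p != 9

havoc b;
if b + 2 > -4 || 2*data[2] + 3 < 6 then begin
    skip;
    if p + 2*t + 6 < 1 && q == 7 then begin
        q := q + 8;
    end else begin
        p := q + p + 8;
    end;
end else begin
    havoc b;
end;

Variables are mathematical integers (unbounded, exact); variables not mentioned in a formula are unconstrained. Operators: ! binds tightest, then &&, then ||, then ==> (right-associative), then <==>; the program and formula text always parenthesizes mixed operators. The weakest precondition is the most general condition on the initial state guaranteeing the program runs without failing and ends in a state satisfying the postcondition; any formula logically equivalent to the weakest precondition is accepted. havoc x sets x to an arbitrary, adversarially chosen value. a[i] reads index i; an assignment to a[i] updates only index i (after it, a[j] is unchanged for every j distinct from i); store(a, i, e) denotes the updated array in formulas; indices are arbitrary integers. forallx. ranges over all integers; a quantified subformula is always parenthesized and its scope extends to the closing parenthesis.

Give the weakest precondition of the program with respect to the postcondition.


Working backward. After the program, 2*data[3] + p != 9 must hold.
Then branch requires ((p + 2*t < -5 && q == 7) ==> 2*data[3] + p != 9) && ((!(p + 2*t < -5 && q == 7)) ==> 2*data[3] + p + q != 1); else branch requires 2*data[3] + p != 9.
Before the if: ((b > -6 || 2*data[2] < 3) ==> (((p + 2*t < -5 && q == 7) ==> 2*data[3] + p != 9) && ((!(p + 2*t < -5 && q == 7)) ==> 2*data[3] + p + q != 1))) && ((!(b > -6 || 2*data[2] < 3)) ==> 2*data[3] + p != 9)
Before havoc b: forall b_1. (((b_1 > -6 || 2*data[2] < 3) ==> (((p + 2*t < -5 && q == 7) ==> 2*data[3] + p != 9) && ((!(p + 2*t < -5 && q == 7)) ==> 2*data[3] + p + q != 1))) && ((!(b_1 > -6 || 2*data[2] < 3)) ==> 2*data[3] + p != 9))
Answer: WP = forall b_1. (((b_1 > -6 || 2*data[2] < 3) ==> (((p + 2*t < -5 && q == 7) ==> 2*data[3] + p != 9) && ((!(p + 2*t < -5 && q == 7)) ==> 2*data[3] + p + q != 1))) && ((!(b_1 > -6 || 2*data[2] < 3)) ==> 2*data[3] + p != 9))


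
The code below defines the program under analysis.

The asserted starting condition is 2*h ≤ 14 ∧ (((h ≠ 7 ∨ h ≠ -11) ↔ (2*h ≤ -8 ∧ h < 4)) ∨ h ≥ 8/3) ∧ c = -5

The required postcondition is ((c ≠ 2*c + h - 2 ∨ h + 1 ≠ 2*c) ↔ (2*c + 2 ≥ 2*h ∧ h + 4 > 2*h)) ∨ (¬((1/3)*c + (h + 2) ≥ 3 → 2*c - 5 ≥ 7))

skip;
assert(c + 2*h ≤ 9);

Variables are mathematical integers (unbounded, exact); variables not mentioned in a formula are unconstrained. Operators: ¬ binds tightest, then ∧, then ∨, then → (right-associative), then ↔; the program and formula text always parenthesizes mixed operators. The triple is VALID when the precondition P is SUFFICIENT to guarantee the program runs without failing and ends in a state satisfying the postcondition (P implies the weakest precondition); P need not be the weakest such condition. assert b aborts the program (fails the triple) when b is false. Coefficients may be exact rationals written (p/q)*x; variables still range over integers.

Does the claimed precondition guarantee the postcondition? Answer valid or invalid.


Working backward. After the program, the postcondition ((c ≠ 2*c + h - 2 ∨ h + 1 ≠ 2*c) ↔ (2*c + 2 ≥ 2*h ∧ h + 4 > 2*h)) ∨ (¬((1/3)*c + (h + 2) ≥ 3 → 2*c - 5 ≥ 7)) must hold; in canonical form it is ((c + h ≠ 2 ∨ h ≠ 2*c - 1) ↔ (2*c ≥ 2*h - 2 ∧ h < 4)) ∨ (¬((1/3)*c + h ≥ 1 → 2*c ≥ 12)).
Before assert c + 2*h ≤ 9: c + 2*h ≤ 9 ∧ (((c + h ≠ 2 ∨ h ≠ 2*c - 1) ↔ (2*c ≥ 2*h - 2 ∧ h < 4)) ∨ (¬((1/3)*c + h ≥ 1 → 2*c ≥ 12)))
Before skip: c + 2*h ≤ 9 ∧ (((c + h ≠ 2 ∨ h ≠ 2*c - 1) ↔ (2*c ≥ 2*h - 2 ∧ h < 4)) ∨ (¬((1/3)*c + h ≥ 1 → 2*c ≥ 12)))
The weakest precondition is c + 2*h ≤ 9 ∧ (((c + h ≠ 2 ∨ h ≠ 2*c - 1) ↔ (2*c ≥ 2*h - 2 ∧ h < 4)) ∨ (¬((1/3)*c + h ≥ 1 → 2*c ≥ 12))).
Check whether 2*h ≤ 14 ∧ (((h ≠ 7 ∨ h ≠ -11) ↔ (2*h ≤ -8 ∧ h < 4)) ∨ h ≥ 8/3) ∧ c = -5 implies it.
Every state satisfying the precondition satisfies the weakest precondition: the implication holds.
Answer: valid


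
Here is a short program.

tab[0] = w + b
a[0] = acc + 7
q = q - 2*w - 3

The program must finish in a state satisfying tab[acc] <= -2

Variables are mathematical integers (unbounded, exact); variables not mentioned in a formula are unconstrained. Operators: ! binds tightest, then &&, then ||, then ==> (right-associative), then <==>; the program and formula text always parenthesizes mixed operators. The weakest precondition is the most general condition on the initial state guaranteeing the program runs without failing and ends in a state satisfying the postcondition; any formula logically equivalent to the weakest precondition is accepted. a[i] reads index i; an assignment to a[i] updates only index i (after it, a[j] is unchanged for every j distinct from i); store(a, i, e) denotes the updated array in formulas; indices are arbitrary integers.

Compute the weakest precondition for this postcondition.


Working backward. After the program, tab[acc] <= -2 must hold.
Before q := q - 2*w - 3: tab[acc] <= -2
Before a[0] := acc + 7: tab[acc] <= -2
Before tab[0] := w + b: store(tab, 0, b + w)[acc] <= -2
Answer: WP = store(tab, 0, b + w)[acc] <= -2


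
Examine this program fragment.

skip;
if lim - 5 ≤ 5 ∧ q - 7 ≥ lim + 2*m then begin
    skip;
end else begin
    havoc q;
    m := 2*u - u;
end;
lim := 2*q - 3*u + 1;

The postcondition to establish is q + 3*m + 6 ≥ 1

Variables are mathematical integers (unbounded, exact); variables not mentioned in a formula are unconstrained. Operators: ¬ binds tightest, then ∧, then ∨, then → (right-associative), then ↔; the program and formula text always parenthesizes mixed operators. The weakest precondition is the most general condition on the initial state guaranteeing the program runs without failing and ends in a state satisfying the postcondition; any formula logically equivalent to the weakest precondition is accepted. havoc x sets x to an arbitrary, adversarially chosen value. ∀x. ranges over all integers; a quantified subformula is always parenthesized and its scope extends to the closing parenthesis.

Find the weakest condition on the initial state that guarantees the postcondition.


Working backward. After the program, the postcondition q + 3*m + 6 ≥ 1 must hold; in canonical form it is 3*m + q ≥ -5.
Before lim := 2*q - 3*u + 1: 3*m + q ≥ -5
Then branch requires 3*m + q ≥ -5; else branch requires ∀q_1. q_1 + 3*u ≥ -5.
Before the if: ((lim ≤ 10 ∧ q ≥ lim + 2*m + 7) → 3*m + q ≥ -5) ∧ ((¬(lim ≤ 10 ∧ q ≥ lim + 2*m + 7)) → (∀q_1. q_1 + 3*u ≥ -5))
Before skip: ((lim ≤ 10 ∧ q ≥ lim + 2*m + 7) → 3*m + q ≥ -5) ∧ ((¬(lim ≤ 10 ∧ q ≥ lim + 2*m + 7)) → (∀q_1. q_1 + 3*u ≥ -5))
Answer: WP = ((lim ≤ 10 ∧ q ≥ lim + 2*m + 7) → 3*m + q ≥ -5) ∧ ((¬(lim ≤ 10 ∧ q ≥ lim + 2*m + 7)) → (∀q_1. q_1 + 3*u ≥ -5))


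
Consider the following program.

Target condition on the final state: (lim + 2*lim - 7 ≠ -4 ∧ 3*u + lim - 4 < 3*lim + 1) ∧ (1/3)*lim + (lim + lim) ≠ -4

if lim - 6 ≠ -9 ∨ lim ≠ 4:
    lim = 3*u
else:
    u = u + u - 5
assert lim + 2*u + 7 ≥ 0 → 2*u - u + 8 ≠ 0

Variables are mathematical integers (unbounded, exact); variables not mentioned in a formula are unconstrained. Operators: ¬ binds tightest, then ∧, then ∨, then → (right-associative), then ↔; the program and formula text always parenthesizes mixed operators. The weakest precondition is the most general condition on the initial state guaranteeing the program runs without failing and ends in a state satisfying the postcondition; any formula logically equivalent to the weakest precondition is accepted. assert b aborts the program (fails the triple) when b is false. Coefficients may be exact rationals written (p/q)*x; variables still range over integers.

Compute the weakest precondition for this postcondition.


Working backward. After the program, the postcondition (lim + 2*lim - 7 ≠ -4 ∧ 3*u + lim - 4 < 3*lim + 1) ∧ (1/3)*lim + (lim + lim) ≠ -4 must hold; in canonical form it is 3*lim ≠ 3 ∧ 3*u < 2*lim + 5 ∧ (7/3)*lim ≠ -4.
Before assert lim + 2*u + 7 ≥ 0 → 2*u - u + 8 ≠ 0: (lim + 2*u ≥ -7 → u ≠ -8) ∧ 3*lim ≠ 3 ∧ 3*u < 2*lim + 5 ∧ (7/3)*lim ≠ -4
Then branch requires (5*u ≥ -7 → u ≠ -8) ∧ 9*u ≠ 3 ∧ 3*u > -5 ∧ 7*u ≠ -4; else branch requires (lim + 4*u ≥ 3 → 2*u ≠ -3) ∧ 3*lim ≠ 3 ∧ 6*u < 2*lim + 20 ∧ (7/3)*lim ≠ -4.
Before the if: ((lim ≠ -3 ∨ lim ≠ 4) → ((5*u ≥ -7 → u ≠ -8) ∧ 9*u ≠ 3 ∧ 3*u > -5 ∧ 7*u ≠ -4)) ∧ ((¬(lim ≠ -3 ∨ lim ≠ 4)) → ((lim + 4*u ≥ 3 → 2*u ≠ -3) ∧ 3*lim ≠ 3 ∧ 6*u < 2*lim + 20 ∧ (7/3)*lim ≠ -4))
Answer: WP = ((lim ≠ -3 ∨ lim ≠ 4) → ((5*u ≥ -7 → u ≠ -8) ∧ 9*u ≠ 3 ∧ 3*u > -5 ∧ 7*u ≠ -4)) ∧ ((¬(lim ≠ -3 ∨ lim ≠ 4)) → ((lim + 4*u ≥ 3 → 2*u ≠ -3) ∧ 3*lim ≠ 3 ∧ 6*u < 2*lim + 20 ∧ (7/3)*lim ≠ -4))


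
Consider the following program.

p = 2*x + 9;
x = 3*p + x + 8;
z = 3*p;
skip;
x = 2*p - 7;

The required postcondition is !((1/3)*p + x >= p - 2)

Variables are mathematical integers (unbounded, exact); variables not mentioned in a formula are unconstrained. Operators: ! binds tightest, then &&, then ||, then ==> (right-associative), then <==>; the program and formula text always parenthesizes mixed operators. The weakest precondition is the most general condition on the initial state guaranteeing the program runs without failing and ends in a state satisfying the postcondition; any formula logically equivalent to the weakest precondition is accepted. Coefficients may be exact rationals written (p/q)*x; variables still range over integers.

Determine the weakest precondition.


Working backward. After the program, the postcondition !((1/3)*p + x >= p - 2) must hold; in canonical form it is !(x >= (2/3)*p - 2).
Before x := 2*p - 7: !((4/3)*p >= 5)
Before skip: !((4/3)*p >= 5)
Before z := 3*p: !((4/3)*p >= 5)
Before x := 3*p + x + 8: !((4/3)*p >= 5)
Before p := 2*x + 9: !((8/3)*x >= -7)
Answer: WP = !((8/3)*x >= -7)


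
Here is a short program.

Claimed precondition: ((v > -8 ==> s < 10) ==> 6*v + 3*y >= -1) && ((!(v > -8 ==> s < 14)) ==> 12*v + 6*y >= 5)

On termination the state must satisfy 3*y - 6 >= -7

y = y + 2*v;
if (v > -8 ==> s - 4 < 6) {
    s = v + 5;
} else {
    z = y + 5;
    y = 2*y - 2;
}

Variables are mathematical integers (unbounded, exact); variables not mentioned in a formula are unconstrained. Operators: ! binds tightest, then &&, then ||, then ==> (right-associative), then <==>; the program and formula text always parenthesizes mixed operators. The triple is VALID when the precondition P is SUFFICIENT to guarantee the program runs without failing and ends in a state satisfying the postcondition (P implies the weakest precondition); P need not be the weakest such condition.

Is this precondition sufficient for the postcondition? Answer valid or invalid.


Working backward. After the program, the postcondition 3*y - 6 >= -7 must hold; in canonical form it is 3*y >= -1.
Then branch requires 3*y >= -1; else branch requires 6*y >= 5.
Before the if: ((v > -8 ==> s < 10) ==> 3*y >= -1) && ((!(v > -8 ==> s < 10)) ==> 6*y >= 5)
Before y := y + 2*v: ((v > -8 ==> s < 10) ==> 6*v + 3*y >= -1) && ((!(v > -8 ==> s < 10)) ==> 12*v + 6*y >= 5)
The weakest precondition is ((v > -8 ==> s < 10) ==> 6*v + 3*y >= -1) && ((!(v > -8 ==> s < 10)) ==> 12*v + 6*y >= 5).
Check whether ((v > -8 ==> s < 10) ==> 6*v + 3*y >= -1) && ((!(v > -8 ==> s < 14)) ==> 12*v + 6*y >= 5) implies it.
Countermodel: at the initial state s = 10, v = 0, y = 0, the precondition holds but the weakest precondition fails.
Answer: invalid


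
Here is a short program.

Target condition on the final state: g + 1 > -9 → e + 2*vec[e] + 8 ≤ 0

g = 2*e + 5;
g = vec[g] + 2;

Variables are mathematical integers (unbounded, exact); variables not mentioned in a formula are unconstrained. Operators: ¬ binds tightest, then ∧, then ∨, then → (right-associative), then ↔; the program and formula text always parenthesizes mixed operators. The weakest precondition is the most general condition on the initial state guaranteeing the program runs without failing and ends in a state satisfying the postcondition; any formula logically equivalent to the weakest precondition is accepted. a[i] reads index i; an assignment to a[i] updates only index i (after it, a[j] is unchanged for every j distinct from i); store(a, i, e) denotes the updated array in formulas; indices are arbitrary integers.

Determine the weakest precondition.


Working backward. After the program, the postcondition g + 1 > -9 → e + 2*vec[e] + 8 ≤ 0 must hold; in canonical form it is g > -10 → 2*vec[e] + e ≤ -8.
Before g := vec[g] + 2: vec[g] > -12 → 2*vec[e] + e ≤ -8
Before g := 2*e + 5: vec[2*e + 5] > -12 → 2*vec[e] + e ≤ -8
Answer: WP = vec[2*e + 5] > -12 → 2*vec[e] + e ≤ -8


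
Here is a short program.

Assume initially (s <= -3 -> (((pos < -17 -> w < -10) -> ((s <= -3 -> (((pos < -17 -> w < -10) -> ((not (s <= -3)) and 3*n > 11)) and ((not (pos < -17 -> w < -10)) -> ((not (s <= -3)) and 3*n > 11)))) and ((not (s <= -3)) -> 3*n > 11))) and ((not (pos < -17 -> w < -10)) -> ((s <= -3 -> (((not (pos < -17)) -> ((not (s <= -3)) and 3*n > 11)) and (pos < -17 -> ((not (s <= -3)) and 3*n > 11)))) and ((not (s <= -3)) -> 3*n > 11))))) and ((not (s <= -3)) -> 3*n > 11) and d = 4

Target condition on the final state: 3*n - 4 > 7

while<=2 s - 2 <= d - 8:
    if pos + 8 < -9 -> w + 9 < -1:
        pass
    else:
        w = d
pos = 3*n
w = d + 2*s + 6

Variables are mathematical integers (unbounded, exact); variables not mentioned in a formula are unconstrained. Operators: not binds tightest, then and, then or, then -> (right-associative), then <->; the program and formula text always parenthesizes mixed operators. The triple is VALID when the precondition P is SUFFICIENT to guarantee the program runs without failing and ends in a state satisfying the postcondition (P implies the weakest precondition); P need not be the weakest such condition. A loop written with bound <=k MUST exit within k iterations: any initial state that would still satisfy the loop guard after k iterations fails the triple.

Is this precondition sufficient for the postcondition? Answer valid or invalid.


Working backward. After the program, the postcondition 3*n - 4 > 7 must hold; in canonical form it is 3*n > 11.
Before w := d + 2*s + 6: 3*n > 11
Before pos := 3*n: 3*n > 11
Before the loop (bound <=2), unroll the exhaustion recursion (WP_0 = exit-now case; WP_j = one more guarded iteration, up to j = 2):
  WP_0: (not (s <= d - 6)) and 3*n > 11
  WP_1: (s <= d - 6 -> (((pos < -17 -> w < -10) -> ((not (s <= d - 6)) and 3*n > 11)) and ((not (pos < -17 -> w < -10)) -> ((not (s <= d - 6)) and 3*n > 11)))) and ((not (s <= d - 6)) -> 3*n > 11)
  WP_2: (s <= d - 6 -> (((pos < -17 -> w < -10) -> ((s <= d - 6 -> (((pos < -17 -> w < -10) -> ((not (s <= d - 6)) and 3*n > 11)) and ((not (pos < -17 -> w < -10)) -> ((not (s <= d - 6)) and 3*n > 11)))) and ((not (s <= d - 6)) -> 3*n > 11))) and ((not (pos < -17 -> w < -10)) -> ((s <= d - 6 -> (((pos < -17 -> d < -10) -> ((not (s <= d - 6)) and 3*n > 11)) and ((not (pos < -17 -> d < -10)) -> ((not (s <= d - 6)) and 3*n > 11)))) and ((not (s <= d - 6)) -> 3*n > 11))))) and ((not (s <= d - 6)) -> 3*n > 11)
So before the loop: (s <= d - 6 -> (((pos < -17 -> w < -10) -> ((s <= d - 6 -> (((pos < -17 -> w < -10) -> ((not (s <= d - 6)) and 3*n > 11)) and ((not (pos < -17 -> w < -10)) -> ((not (s <= d - 6)) and 3*n > 11)))) and ((not (s <= d - 6)) -> 3*n > 11))) and ((not (pos < -17 -> w < -10)) -> ((s <= d - 6 -> (((pos < -17 -> d < -10) -> ((not (s <= d - 6)) and 3*n > 11)) and ((not (pos < -17 -> d < -10)) -> ((not (s <= d - 6)) and 3*n > 11)))) and ((not (s <= d - 6)) -> 3*n > 11))))) and ((not (s <= d - 6)) -> 3*n > 11)
The weakest precondition is (s <= d - 6 -> (((pos < -17 -> w < -10) -> ((s <= d - 6 -> (((pos < -17 -> w < -10) -> ((not (s <= d - 6)) and 3*n > 11)) and ((not (pos < -17 -> w < -10)) -> ((not (s <= d - 6)) and 3*n > 11)))) and ((not (s <= d - 6)) -> 3*n > 11))) and ((not (pos < -17 -> w < -10)) -> ((s <= d - 6 -> (((pos < -17 -> d < -10) -> ((not (s <= d - 6)) and 3*n > 11)) and ((not (pos < -17 -> d < -10)) -> ((not (s <= d - 6)) and 3*n > 11)))) and ((not (s <= d - 6)) -> 3*n > 11))))) and ((not (s <= d - 6)) -> 3*n > 11).
Check whether (s <= -3 -> (((pos < -17 -> w < -10) -> ((s <= -3 -> (((pos < -17 -> w < -10) -> ((not (s <= -3)) and 3*n > 11)) and ((not (pos < -17 -> w < -10)) -> ((not (s <= -3)) and 3*n > 11)))) and ((not (s <= -3)) -> 3*n > 11))) and ((not (pos < -17 -> w < -10)) -> ((s <= -3 -> (((not (pos < -17)) -> ((not (s <= -3)) and 3*n > 11)) and (pos < -17 -> ((not (s <= -3)) and 3*n > 11)))) and ((not (s <= -3)) -> 3*n > 11))))) and ((not (s <= -3)) -> 3*n > 11) and d = 4 implies it.
Countermodel: at the initial state d = 4, n = 4, pos = 0, s = -2, w = 0, the precondition holds but the weakest precondition fails.
Answer: invalid


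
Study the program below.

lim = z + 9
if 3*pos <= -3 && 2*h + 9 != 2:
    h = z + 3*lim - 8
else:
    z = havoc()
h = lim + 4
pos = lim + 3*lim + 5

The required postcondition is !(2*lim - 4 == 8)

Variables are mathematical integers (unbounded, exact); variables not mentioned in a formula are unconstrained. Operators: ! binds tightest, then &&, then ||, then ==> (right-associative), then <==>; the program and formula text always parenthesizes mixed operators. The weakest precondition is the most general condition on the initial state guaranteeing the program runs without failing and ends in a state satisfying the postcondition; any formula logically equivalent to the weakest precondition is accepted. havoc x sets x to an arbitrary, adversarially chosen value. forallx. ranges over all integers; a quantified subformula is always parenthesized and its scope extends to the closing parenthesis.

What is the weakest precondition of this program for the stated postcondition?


Working backward. After the program, the postcondition !(2*lim - 4 == 8) must hold; in canonical form it is !(2*lim == 12).
Before pos := lim + 3*lim + 5: !(2*lim == 12)
Before h := lim + 4: !(2*lim == 12)
Then branch requires !(2*lim == 12); else branch requires !(2*lim == 12).
Before the if: ((3*pos <= -3 && 2*h != -7) ==> (!(2*lim == 12))) && ((!(3*pos <= -3 && 2*h != -7)) ==> (!(2*lim == 12)))
Before lim := z + 9: ((3*pos <= -3 && 2*h != -7) ==> (!(2*z == -6))) && ((!(3*pos <= -3 && 2*h != -7)) ==> (!(2*z == -6)))
Answer: WP = ((3*pos <= -3 && 2*h != -7) ==> (!(2*z == -6))) && ((!(3*pos <= -3 && 2*h != -7)) ==> (!(2*z == -6)))


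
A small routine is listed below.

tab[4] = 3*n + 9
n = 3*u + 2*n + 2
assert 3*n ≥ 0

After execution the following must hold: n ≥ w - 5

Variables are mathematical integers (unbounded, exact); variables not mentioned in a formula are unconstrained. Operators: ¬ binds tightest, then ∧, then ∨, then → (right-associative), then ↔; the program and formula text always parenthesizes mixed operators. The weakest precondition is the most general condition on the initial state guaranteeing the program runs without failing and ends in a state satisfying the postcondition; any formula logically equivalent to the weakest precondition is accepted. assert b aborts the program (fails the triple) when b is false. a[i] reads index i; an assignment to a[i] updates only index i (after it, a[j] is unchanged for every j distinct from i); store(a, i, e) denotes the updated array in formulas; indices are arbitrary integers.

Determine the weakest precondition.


Working backward. After the program, n ≥ w - 5 must hold.
Before assert 3*n ≥ 0: 3*n ≥ 0 ∧ n ≥ w - 5
Before n := 3*u + 2*n + 2: 6*n + 9*u ≥ -6 ∧ 2*n + 3*u ≥ w - 7
Before tab[4] := 3*n + 9: 6*n + 9*u ≥ -6 ∧ 2*n + 3*u ≥ w - 7
Answer: WP = 6*n + 9*u ≥ -6 ∧ 2*n + 3*u ≥ w - 7


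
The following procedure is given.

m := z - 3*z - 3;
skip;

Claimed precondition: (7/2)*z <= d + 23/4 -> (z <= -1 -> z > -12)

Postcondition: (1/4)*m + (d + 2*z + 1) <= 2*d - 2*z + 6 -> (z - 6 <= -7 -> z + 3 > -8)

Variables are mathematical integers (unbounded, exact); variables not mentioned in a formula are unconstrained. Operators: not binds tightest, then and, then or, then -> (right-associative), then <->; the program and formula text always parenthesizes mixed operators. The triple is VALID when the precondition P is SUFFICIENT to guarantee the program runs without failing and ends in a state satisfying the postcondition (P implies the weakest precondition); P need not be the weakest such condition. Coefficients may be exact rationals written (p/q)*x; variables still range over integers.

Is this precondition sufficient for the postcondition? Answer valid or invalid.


Working backward. After the program, the postcondition (1/4)*m + (d + 2*z + 1) <= 2*d - 2*z + 6 -> (z - 6 <= -7 -> z + 3 > -8) must hold; in canonical form it is (1/4)*m + 4*z <= d + 5 -> (z <= -1 -> z > -11).
Before skip: (1/4)*m + 4*z <= d + 5 -> (z <= -1 -> z > -11)
Before m := z - 3*z - 3: (7/2)*z <= d + 23/4 -> (z <= -1 -> z > -11)
The weakest precondition is (7/2)*z <= d + 23/4 -> (z <= -1 -> z > -11).
Check whether (7/2)*z <= d + 23/4 -> (z <= -1 -> z > -12) implies it.
Countermodel: at the initial state d = -44, z = -11, the precondition holds but the weakest precondition fails.
Answer: invalid


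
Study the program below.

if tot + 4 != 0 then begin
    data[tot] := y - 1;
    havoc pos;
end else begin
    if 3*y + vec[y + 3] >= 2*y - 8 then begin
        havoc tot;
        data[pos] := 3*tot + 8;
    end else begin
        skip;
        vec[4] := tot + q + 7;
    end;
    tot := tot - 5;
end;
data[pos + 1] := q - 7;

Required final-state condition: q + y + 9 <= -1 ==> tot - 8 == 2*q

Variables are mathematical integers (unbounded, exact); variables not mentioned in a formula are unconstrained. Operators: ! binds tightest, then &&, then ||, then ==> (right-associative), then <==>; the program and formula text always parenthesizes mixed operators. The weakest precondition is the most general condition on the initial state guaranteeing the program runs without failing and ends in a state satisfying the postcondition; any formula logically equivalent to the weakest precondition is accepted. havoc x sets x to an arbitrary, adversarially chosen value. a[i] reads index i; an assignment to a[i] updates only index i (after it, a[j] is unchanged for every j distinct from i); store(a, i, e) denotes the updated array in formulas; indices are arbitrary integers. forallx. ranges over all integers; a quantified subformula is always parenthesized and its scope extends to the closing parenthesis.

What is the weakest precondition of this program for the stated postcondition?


Working backward. After the program, the postcondition q + y + 9 <= -1 ==> tot - 8 == 2*q must hold; in canonical form it is q + y <= -10 ==> tot == 2*q + 8.
Before data[pos + 1] := q - 7: q + y <= -10 ==> tot == 2*q + 8
Then branch requires q + y <= -10 ==> tot == 2*q + 8; else branch requires (vec[y + 3] + y >= -8 ==> (forall tot_1. (q + y <= -10 ==> tot_1 == 2*q + 13))) && ((!(vec[y + 3] + y >= -8)) ==> (q + y <= -10 ==> tot == 2*q + 13)).
Before the if: (tot != -4 ==> (q + y <= -10 ==> tot == 2*q + 8)) && ((!(tot != -4)) ==> ((vec[y + 3] + y >= -8 ==> (forall tot_1. (q + y <= -10 ==> tot_1 == 2*q + 13))) && ((!(vec[y + 3] + y >= -8)) ==> (q + y <= -10 ==> tot == 2*q + 13))))
Answer: WP = (tot != -4 ==> (q + y <= -10 ==> tot == 2*q + 8)) && ((!(tot != -4)) ==> ((vec[y + 3] + y >= -8 ==> (forall tot_1. (q + y <= -10 ==> tot_1 == 2*q + 13))) && ((!(vec[y + 3] + y >= -8)) ==> (q + y <= -10 ==> tot == 2*q + 13))))


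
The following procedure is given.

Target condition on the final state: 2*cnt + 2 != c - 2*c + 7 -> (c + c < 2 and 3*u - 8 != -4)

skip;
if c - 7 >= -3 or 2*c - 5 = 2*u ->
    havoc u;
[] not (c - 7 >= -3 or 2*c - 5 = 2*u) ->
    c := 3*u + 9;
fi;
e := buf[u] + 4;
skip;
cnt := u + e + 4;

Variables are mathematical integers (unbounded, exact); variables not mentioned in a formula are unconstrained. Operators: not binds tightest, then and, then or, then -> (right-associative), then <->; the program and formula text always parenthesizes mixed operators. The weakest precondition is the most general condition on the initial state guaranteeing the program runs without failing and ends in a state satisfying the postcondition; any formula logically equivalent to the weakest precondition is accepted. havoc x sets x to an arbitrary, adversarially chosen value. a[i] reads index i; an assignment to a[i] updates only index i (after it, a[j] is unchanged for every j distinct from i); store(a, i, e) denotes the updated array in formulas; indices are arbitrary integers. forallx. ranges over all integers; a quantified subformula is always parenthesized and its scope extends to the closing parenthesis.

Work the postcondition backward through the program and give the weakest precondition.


Working backward. After the program, the postcondition 2*cnt + 2 != c - 2*c + 7 -> (c + c < 2 and 3*u - 8 != -4) must hold; in canonical form it is c + 2*cnt != 5 -> (2*c < 2 and 3*u != 4).
Before cnt := u + e + 4: c + 2*e + 2*u != -3 -> (2*c < 2 and 3*u != 4)
Before skip: c + 2*e + 2*u != -3 -> (2*c < 2 and 3*u != 4)
Before e := buf[u] + 4: 2*buf[u] + c + 2*u != -11 -> (2*c < 2 and 3*u != 4)
Then branch requires forall u_1. (2*buf[u_1] + c + 2*u_1 != -11 -> (2*c < 2 and 3*u_1 != 4)); else branch requires 2*buf[u] + 5*u != -20 -> (6*u < -16 and 3*u != 4).
Before the if: ((c >= 4 or 2*c = 2*u + 5) -> (forall u_1. (2*buf[u_1] + c + 2*u_1 != -11 -> (2*c < 2 and 3*u_1 != 4)))) and ((not (c >= 4 or 2*c = 2*u + 5)) -> (2*buf[u] + 5*u != -20 -> (6*u < -16 and 3*u != 4)))
Before skip: ((c >= 4 or 2*c = 2*u + 5) -> (forall u_1. (2*buf[u_1] + c + 2*u_1 != -11 -> (2*c < 2 and 3*u_1 != 4)))) and ((not (c >= 4 or 2*c = 2*u + 5)) -> (2*buf[u] + 5*u != -20 -> (6*u < -16 and 3*u != 4)))
Answer: WP = ((c >= 4 or 2*c = 2*u + 5) -> (forall u_1. (2*buf[u_1] + c + 2*u_1 != -11 -> (2*c < 2 and 3*u_1 != 4)))) and ((not (c >= 4 or 2*c = 2*u + 5)) -> (2*buf[u] + 5*u != -20 -> (6*u < -16 and 3*u != 4)))


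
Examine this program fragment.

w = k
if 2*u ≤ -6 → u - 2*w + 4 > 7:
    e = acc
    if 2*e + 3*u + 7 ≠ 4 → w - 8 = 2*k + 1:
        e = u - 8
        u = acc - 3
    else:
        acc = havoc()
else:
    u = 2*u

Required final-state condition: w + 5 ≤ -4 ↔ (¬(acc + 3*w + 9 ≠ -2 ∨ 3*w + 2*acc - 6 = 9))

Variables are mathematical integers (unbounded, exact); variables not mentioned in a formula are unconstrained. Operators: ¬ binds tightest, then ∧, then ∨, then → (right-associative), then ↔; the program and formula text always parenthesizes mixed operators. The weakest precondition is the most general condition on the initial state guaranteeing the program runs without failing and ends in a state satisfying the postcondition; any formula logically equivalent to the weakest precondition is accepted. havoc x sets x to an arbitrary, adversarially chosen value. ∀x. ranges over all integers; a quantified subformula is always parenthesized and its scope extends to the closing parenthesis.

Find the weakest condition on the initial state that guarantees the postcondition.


Working backward. After the program, the postcondition w + 5 ≤ -4 ↔ (¬(acc + 3*w + 9 ≠ -2 ∨ 3*w + 2*acc - 6 = 9)) must hold; in canonical form it is w ≤ -9 ↔ (¬(acc + 3*w ≠ -11 ∨ 2*acc + 3*w = 15)).
Then branch requires ((2*acc + 3*u ≠ -3 → w = 2*k + 9) → (w ≤ -9 ↔ (¬(acc + 3*w ≠ -11 ∨ 2*acc + 3*w = 15)))) ∧ ((¬(2*acc + 3*u ≠ -3 → w = 2*k + 9)) → (∀acc_1. (w ≤ -9 ↔ (¬(acc_1 + 3*w ≠ -11 ∨ 2*acc_1 + 3*w = 15))))); else branch requires w ≤ -9 ↔ (¬(acc + 3*w ≠ -11 ∨ 2*acc + 3*w = 15)).
Before the if: ((2*u ≤ -6 → u > 2*w + 3) → (((2*acc + 3*u ≠ -3 → w = 2*k + 9) → (w ≤ -9 ↔ (¬(acc + 3*w ≠ -11 ∨ 2*acc + 3*w = 15)))) ∧ ((¬(2*acc + 3*u ≠ -3 → w = 2*k + 9)) → (∀acc_1. (w ≤ -9 ↔ (¬(acc_1 + 3*w ≠ -11 ∨ 2*acc_1 + 3*w = 15))))))) ∧ ((¬(2*u ≤ -6 → u > 2*w + 3)) → (w ≤ -9 ↔ (¬(acc + 3*w ≠ -11 ∨ 2*acc + 3*w = 15))))
Before w := k: ((2*u ≤ -6 → u > 2*k + 3) → (((2*acc + 3*u ≠ -3 → k = -9) → (k ≤ -9 ↔ (¬(acc + 3*k ≠ -11 ∨ 2*acc + 3*k = 15)))) ∧ ((¬(2*acc + 3*u ≠ -3 → k = -9)) → (∀acc_1. (k ≤ -9 ↔ (¬(acc_1 + 3*k ≠ -11 ∨ 2*acc_1 + 3*k = 15))))))) ∧ ((¬(2*u ≤ -6 → u > 2*k + 3)) → (k ≤ -9 ↔ (¬(acc + 3*k ≠ -11 ∨ 2*acc + 3*k = 15))))
Answer: WP = ((2*u ≤ -6 → u > 2*k + 3) → (((2*acc + 3*u ≠ -3 → k = -9) → (k ≤ -9 ↔ (¬(acc + 3*k ≠ -11 ∨ 2*acc + 3*k = 15)))) ∧ ((¬(2*acc + 3*u ≠ -3 → k = -9)) → (∀acc_1. (k ≤ -9 ↔ (¬(acc_1 + 3*k ≠ -11 ∨ 2*acc_1 + 3*k = 15))))))) ∧ ((¬(2*u ≤ -6 → u > 2*k + 3)) → (k ≤ -9 ↔ (¬(acc + 3*k ≠ -11 ∨ 2*acc + 3*k = 15))))


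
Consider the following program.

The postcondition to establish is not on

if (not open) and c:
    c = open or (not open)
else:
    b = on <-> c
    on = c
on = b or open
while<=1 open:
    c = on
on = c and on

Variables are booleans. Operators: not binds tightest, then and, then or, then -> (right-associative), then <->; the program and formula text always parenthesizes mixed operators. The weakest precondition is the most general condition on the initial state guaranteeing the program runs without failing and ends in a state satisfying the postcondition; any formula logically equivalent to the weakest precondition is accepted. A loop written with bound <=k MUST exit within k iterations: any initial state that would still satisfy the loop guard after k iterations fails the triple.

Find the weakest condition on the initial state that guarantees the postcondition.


Working backward. After the program, not on must hold.
Before on := c and on: not (c and on)
Before the loop (bound <=1), unroll the exhaustion recursion (WP_0 = exit-now case; WP_j = one more guarded iteration, up to j = 1):
  WP_0: (not open) and (not (c and on))
  WP_1: (open -> ((not open) and (not on))) and ((not open) -> (not (c and on)))
So before the loop: (open -> ((not open) and (not on))) and ((not open) -> (not (c and on)))
Before on := b or open: (open -> ((not open) and (not (b or open)))) and ((not open) -> (not (c and (b or open))))
Then branch requires (open -> ((not open) and (not (b or open)))) and ((not open) -> (not (b or open))); else branch requires (open -> ((not open) and (not ((on <-> c) or open)))) and ((not open) -> (not (c and ((on <-> c) or open)))).
Before the if: (((not open) and c) -> ((open -> ((not open) and (not (b or open)))) and ((not open) -> (not (b or open))))) and ((not ((not open) and c)) -> ((open -> ((not open) and (not ((on <-> c) or open)))) and ((not open) -> (not (c and ((on <-> c) or open))))))
Answer: WP = (((not open) and c) -> ((open -> ((not open) and (not (b or open)))) and ((not open) -> (not (b or open))))) and ((not ((not open) and c)) -> ((open -> ((not open) and (not ((on <-> c) or open)))) and ((not open) -> (not (c and ((on <-> c) or open))))))


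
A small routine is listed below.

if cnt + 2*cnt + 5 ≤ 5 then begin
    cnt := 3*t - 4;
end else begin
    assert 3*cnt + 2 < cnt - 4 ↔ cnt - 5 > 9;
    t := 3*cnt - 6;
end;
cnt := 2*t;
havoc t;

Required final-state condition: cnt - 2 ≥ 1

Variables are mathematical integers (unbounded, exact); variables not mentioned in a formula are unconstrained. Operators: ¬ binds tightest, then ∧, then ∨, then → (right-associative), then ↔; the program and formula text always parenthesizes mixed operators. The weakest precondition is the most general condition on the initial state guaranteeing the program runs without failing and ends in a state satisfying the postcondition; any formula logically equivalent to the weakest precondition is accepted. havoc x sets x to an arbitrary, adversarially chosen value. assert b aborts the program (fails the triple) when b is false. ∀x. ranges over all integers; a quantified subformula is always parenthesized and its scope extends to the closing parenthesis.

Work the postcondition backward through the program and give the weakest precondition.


Working backward. After the program, the postcondition cnt - 2 ≥ 1 must hold; in canonical form it is cnt ≥ 3.
Before havoc t: cnt ≥ 3
Before cnt := 2*t: 2*t ≥ 3
Then branch requires 2*t ≥ 3; else branch requires (2*cnt < -6 ↔ cnt > 14) ∧ 6*cnt ≥ 15.
Before the if: (3*cnt ≤ 0 → 2*t ≥ 3) ∧ ((¬(3*cnt ≤ 0)) → ((2*cnt < -6 ↔ cnt > 14) ∧ 6*cnt ≥ 15))
Answer: WP = (3*cnt ≤ 0 → 2*t ≥ 3) ∧ ((¬(3*cnt ≤ 0)) → ((2*cnt < -6 ↔ cnt > 14) ∧ 6*cnt ≥ 15))


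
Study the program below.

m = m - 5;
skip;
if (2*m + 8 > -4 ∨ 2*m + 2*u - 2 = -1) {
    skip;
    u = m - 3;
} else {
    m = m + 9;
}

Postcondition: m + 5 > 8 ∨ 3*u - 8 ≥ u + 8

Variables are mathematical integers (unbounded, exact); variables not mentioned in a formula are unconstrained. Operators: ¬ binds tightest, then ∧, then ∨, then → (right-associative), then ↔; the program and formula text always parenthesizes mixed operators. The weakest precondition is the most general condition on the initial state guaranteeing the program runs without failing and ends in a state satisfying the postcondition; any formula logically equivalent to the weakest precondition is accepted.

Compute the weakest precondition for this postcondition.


Working backward. After the program, the postcondition m + 5 > 8 ∨ 3*u - 8 ≥ u + 8 must hold; in canonical form it is m > 3 ∨ 2*u ≥ 16.
Then branch requires m > 3 ∨ 2*m ≥ 22; else branch requires m > -6 ∨ 2*u ≥ 16.
Before the if: ((2*m > -12 ∨ 2*m + 2*u = 1) → (m > 3 ∨ 2*m ≥ 22)) ∧ ((¬(2*m > -12 ∨ 2*m + 2*u = 1)) → (m > -6 ∨ 2*u ≥ 16))
Before skip: ((2*m > -12 ∨ 2*m + 2*u = 1) → (m > 3 ∨ 2*m ≥ 22)) ∧ ((¬(2*m > -12 ∨ 2*m + 2*u = 1)) → (m > -6 ∨ 2*u ≥ 16))
Before m := m - 5: ((2*m > -2 ∨ 2*m + 2*u = 11) → (m > 8 ∨ 2*m ≥ 32)) ∧ ((¬(2*m > -2 ∨ 2*m + 2*u = 11)) → (m > -1 ∨ 2*u ≥ 16))
Answer: WP = ((2*m > -2 ∨ 2*m + 2*u = 11) → (m > 8 ∨ 2*m ≥ 32)) ∧ ((¬(2*m > -2 ∨ 2*m + 2*u = 11)) → (m > -1 ∨ 2*u ≥ 16))


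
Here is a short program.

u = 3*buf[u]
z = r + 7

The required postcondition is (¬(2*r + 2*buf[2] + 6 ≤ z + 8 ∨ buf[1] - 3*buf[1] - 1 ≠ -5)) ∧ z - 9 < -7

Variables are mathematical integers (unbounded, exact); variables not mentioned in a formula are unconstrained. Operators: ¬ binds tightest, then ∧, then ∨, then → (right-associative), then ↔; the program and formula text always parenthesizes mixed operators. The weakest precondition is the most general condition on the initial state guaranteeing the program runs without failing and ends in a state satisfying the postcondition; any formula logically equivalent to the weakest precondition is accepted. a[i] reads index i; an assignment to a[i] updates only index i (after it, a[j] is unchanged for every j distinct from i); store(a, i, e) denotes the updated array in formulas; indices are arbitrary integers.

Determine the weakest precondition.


Working backward. After the program, the postcondition (¬(2*r + 2*buf[2] + 6 ≤ z + 8 ∨ buf[1] - 3*buf[1] - 1 ≠ -5)) ∧ z - 9 < -7 must hold; in canonical form it is (¬(2*buf[2] + 2*r ≤ z + 2 ∨ 2*buf[1] ≠ 4)) ∧ z < 2.
Before z := r + 7: (¬(2*buf[2] + r ≤ 9 ∨ 2*buf[1] ≠ 4)) ∧ r < -5
Before u := 3*buf[u]: (¬(2*buf[2] + r ≤ 9 ∨ 2*buf[1] ≠ 4)) ∧ r < -5
Answer: WP = (¬(2*buf[2] + r ≤ 9 ∨ 2*buf[1] ≠ 4)) ∧ r < -5


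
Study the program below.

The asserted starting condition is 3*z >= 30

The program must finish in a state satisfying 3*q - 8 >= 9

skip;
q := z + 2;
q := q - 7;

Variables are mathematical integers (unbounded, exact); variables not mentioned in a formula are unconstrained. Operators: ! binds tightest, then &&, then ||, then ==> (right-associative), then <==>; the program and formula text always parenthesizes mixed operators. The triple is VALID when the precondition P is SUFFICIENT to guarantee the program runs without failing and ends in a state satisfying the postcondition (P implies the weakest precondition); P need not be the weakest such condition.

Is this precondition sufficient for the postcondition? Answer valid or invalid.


Working backward. After the program, the postcondition 3*q - 8 >= 9 must hold; in canonical form it is 3*q >= 17.
Before q := q - 7: 3*q >= 38
Before q := z + 2: 3*z >= 32
Before skip: 3*z >= 32
The weakest precondition is 3*z >= 32.
Check whether 3*z >= 30 implies it.
Countermodel: at the initial state z = 10, the precondition holds but the weakest precondition fails.
Answer: invalid
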